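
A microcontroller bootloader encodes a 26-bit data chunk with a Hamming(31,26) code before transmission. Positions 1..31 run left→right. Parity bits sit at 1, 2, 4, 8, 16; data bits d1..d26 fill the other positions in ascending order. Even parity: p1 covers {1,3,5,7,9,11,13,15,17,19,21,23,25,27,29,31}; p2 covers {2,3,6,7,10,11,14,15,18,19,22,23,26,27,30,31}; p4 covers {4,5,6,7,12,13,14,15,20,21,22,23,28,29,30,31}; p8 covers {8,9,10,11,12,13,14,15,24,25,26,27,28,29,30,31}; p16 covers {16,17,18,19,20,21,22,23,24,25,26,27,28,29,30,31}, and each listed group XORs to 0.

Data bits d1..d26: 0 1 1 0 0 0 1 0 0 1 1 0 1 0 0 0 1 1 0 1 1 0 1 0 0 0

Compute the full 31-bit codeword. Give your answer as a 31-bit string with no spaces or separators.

1001110000100110010001101101000

Place data at non-parity positions: p1 p2 0 p4 1 1 0 p8 0 0 1 0 0 1 1 p16 0 1 0 0 0 1 1 0 1 1 0 1 0 0 0
p1 (pos 1,3,5,7,9,11,13,15,17,19,21,23,25,27,29,31): XOR of data positions = 0⊕1⊕0⊕0⊕1⊕0⊕1⊕0⊕0⊕0⊕1⊕1⊕0⊕0⊕0 = 1
p2 (pos 2,3,6,7,10,11,14,15,18,19,22,23,26,27,30,31): XOR of data positions = 0⊕1⊕0⊕0⊕1⊕1⊕1⊕1⊕0⊕1⊕1⊕1⊕0⊕0⊕0 = 0
p4 (pos 4,5,6,7,12,13,14,15,20,21,22,23,28,29,30,31): XOR of data positions = 1⊕1⊕0⊕0⊕0⊕1⊕1⊕0⊕0⊕1⊕1⊕1⊕0⊕0⊕0 = 1
p8 (pos 8,9,10,11,12,13,14,15,24,25,26,27,28,29,30,31): XOR of data positions = 0⊕0⊕1⊕0⊕0⊕1⊕1⊕0⊕1⊕1⊕0⊕1⊕0⊕0⊕0 = 0
p16 (pos 16,17,18,19,20,21,22,23,24,25,26,27,28,29,30,31): XOR of data positions = 0⊕1⊕0⊕0⊕0⊕1⊕1⊕0⊕1⊕1⊕0⊕1⊕0⊕0⊕0 = 0
Codeword: 1001110000100110010001101101000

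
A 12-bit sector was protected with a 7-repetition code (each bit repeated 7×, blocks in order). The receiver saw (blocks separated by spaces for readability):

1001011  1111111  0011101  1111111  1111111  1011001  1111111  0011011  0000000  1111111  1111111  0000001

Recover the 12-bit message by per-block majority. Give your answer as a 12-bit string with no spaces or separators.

111111110110

Block 1 (1001011): 4 ones → 1
Block 2 (1111111): 7 ones → 1
Block 3 (0011101): 4 ones → 1
Block 4 (1111111): 7 ones → 1
Block 5 (1111111): 7 ones → 1
Block 6 (1011001): 4 ones → 1
Block 7 (1111111): 7 ones → 1
Block 8 (0011011): 4 ones → 1
Block 9 (0000000): 0 ones → 0
Block 10 (1111111): 7 ones → 1
Block 11 (1111111): 7 ones → 1
Block 12 (0000001): 1 one → 0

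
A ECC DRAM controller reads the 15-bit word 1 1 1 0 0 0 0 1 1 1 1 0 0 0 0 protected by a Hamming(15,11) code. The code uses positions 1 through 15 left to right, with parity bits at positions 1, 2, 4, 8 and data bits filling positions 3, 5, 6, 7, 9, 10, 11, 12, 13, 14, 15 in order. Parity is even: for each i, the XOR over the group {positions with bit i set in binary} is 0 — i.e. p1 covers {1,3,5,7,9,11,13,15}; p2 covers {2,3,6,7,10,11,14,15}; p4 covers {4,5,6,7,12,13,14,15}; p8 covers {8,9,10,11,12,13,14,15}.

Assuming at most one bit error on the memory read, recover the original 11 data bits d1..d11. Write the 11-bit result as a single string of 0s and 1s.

s1 (pos 1,3,5,7,9,11,13,15): 1⊕1⊕0⊕0⊕1⊕1⊕0⊕0 = 0
s2 (pos 2,3,6,7,10,11,14,15): 1⊕1⊕0⊕0⊕1⊕1⊕0⊕0 = 0
s4 (pos 4,5,6,7,12,13,14,15): 0⊕0⊕0⊕0⊕0⊕0⊕0⊕0 = 0
s8 (pos 8,9,10,11,12,13,14,15): 1⊕1⊕1⊕1⊕0⊕0⊕0⊕0 = 0
Syndrome s8…s1 = 0000 → no error.
Read data bits from positions 3,5,6,7,9,10,11,12,13,14,15: 10001110000

10001110000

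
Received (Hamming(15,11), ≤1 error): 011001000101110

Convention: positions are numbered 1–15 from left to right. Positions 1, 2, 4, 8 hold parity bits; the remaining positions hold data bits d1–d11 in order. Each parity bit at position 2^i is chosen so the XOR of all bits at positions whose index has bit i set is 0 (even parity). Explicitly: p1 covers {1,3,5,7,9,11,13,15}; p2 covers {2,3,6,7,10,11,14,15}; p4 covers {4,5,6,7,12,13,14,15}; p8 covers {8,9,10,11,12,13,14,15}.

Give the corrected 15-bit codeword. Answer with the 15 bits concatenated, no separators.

001001000101110

s1 (pos 1,3,5,7,9,11,13,15): 0⊕1⊕0⊕0⊕0⊕0⊕1⊕0 = 0
s2 (pos 2,3,6,7,10,11,14,15): 1⊕1⊕1⊕0⊕1⊕0⊕1⊕0 = 1
s4 (pos 4,5,6,7,12,13,14,15): 0⊕0⊕1⊕0⊕1⊕1⊕1⊕0 = 0
s8 (pos 8,9,10,11,12,13,14,15): 0⊕0⊕1⊕0⊕1⊕1⊕1⊕0 = 0
Syndrome s8…s1 = 0010 → error at position 2.
Flip position 2: 011001000101110 → 001001000101110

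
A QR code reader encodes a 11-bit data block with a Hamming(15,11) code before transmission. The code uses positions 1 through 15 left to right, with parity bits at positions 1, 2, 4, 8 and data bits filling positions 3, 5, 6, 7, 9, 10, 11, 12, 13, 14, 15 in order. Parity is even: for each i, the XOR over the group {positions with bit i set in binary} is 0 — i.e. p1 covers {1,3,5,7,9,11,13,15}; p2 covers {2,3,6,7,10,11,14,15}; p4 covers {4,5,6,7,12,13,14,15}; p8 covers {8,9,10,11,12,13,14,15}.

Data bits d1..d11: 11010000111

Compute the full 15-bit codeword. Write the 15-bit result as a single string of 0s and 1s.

Place data at non-parity positions: p1 p2 1 p4 1 0 1 p8 0 0 0 0 1 1 1
p1 (pos 1,3,5,7,9,11,13,15): XOR of data positions = 1⊕1⊕1⊕0⊕0⊕1⊕1 = 1
p2 (pos 2,3,6,7,10,11,14,15): XOR of data positions = 1⊕0⊕1⊕0⊕0⊕1⊕1 = 0
p4 (pos 4,5,6,7,12,13,14,15): XOR of data positions = 1⊕0⊕1⊕0⊕1⊕1⊕1 = 1
p8 (pos 8,9,10,11,12,13,14,15): XOR of data positions = 0⊕0⊕0⊕0⊕1⊕1⊕1 = 1
Codeword: 101110110000111

101110110000111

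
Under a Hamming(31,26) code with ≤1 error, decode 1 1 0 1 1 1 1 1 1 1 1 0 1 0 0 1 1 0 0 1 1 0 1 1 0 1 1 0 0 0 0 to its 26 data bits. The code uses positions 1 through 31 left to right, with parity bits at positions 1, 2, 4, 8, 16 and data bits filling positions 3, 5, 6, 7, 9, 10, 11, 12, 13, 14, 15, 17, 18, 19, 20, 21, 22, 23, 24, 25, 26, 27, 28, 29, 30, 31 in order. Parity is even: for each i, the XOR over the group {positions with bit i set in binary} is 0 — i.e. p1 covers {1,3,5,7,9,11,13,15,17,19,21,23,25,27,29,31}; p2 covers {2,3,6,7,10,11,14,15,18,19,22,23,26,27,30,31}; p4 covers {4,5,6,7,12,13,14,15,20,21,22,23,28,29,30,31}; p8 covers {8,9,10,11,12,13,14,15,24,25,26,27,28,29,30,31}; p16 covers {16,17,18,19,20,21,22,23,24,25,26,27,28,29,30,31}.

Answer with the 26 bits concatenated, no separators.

01111110100100110110110000

s1 (pos 1,3,5,7,9,11,13,15,17,19,21,23,25,27,29,31): 1⊕0⊕1⊕1⊕1⊕1⊕1⊕0⊕1⊕0⊕1⊕1⊕0⊕1⊕0⊕0 = 0
s2 (pos 2,3,6,7,10,11,14,15,18,19,22,23,26,27,30,31): 1⊕0⊕1⊕1⊕1⊕1⊕0⊕0⊕0⊕0⊕0⊕1⊕1⊕1⊕0⊕0 = 0
s4 (pos 4,5,6,7,12,13,14,15,20,21,22,23,28,29,30,31): 1⊕1⊕1⊕1⊕0⊕1⊕0⊕0⊕1⊕1⊕0⊕1⊕0⊕0⊕0⊕0 = 0
s8 (pos 8,9,10,11,12,13,14,15,24,25,26,27,28,29,30,31): 1⊕1⊕1⊕1⊕0⊕1⊕0⊕0⊕1⊕0⊕1⊕1⊕0⊕0⊕0⊕0 = 0
s16 (pos 16,17,18,19,20,21,22,23,24,25,26,27,28,29,30,31): 1⊕1⊕0⊕0⊕1⊕1⊕0⊕1⊕1⊕0⊕1⊕1⊕0⊕0⊕0⊕0 = 0
Syndrome s16…s1 = 00000 → no error.
Read data bits from positions 3,5,6,7,9,10,11,12,13,14,15,17,18,19,20,21,22,23,24,25,26,27,28,29,30,31: 01111110100100110110110000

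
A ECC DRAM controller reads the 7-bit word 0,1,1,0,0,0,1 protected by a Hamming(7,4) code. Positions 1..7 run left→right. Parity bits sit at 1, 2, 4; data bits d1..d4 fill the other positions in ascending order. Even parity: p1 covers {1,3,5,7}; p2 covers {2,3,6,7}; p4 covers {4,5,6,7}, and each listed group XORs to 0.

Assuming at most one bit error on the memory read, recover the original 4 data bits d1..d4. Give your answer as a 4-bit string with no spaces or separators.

s1 (pos 1,3,5,7): 0⊕1⊕0⊕1 = 0
s2 (pos 2,3,6,7): 1⊕1⊕0⊕1 = 1
s4 (pos 4,5,6,7): 0⊕0⊕0⊕1 = 1
Syndrome s4…s1 = 110 → error at position 6.
Flip position 6: 0110001 → 0110011
Read data bits from positions 3,5,6,7: 1011

1011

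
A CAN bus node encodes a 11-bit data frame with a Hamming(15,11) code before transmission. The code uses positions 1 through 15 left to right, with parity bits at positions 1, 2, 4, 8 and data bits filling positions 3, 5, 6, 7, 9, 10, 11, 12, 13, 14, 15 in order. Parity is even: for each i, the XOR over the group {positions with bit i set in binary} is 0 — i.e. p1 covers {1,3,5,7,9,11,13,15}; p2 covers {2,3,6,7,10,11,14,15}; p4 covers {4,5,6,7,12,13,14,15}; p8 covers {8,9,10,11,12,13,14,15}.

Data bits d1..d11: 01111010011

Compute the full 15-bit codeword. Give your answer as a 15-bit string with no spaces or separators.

Place data at non-parity positions: p1 p2 0 p4 1 1 1 p8 1 0 1 0 0 1 1
p1 (pos 1,3,5,7,9,11,13,15): XOR of data positions = 0⊕1⊕1⊕1⊕1⊕0⊕1 = 1
p2 (pos 2,3,6,7,10,11,14,15): XOR of data positions = 0⊕1⊕1⊕0⊕1⊕1⊕1 = 1
p4 (pos 4,5,6,7,12,13,14,15): XOR of data positions = 1⊕1⊕1⊕0⊕0⊕1⊕1 = 1
p8 (pos 8,9,10,11,12,13,14,15): XOR of data positions = 1⊕0⊕1⊕0⊕0⊕1⊕1 = 0
Codeword: 110111101010011

110111101010011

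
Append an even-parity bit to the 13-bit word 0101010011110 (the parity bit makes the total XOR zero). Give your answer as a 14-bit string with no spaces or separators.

01010100111101

XOR of the 13 data bits: 0⊕1⊕0⊕1⊕0⊕1⊕0⊕0⊕1⊕1⊕1⊕1⊕0 = 1
Parity bit = 1 (so all 14 bits XOR to 0).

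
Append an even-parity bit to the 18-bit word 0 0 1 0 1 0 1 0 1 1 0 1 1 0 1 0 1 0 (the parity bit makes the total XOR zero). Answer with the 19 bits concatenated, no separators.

0010101011011010101

XOR of the 18 data bits: 0⊕0⊕1⊕0⊕1⊕0⊕1⊕0⊕1⊕1⊕0⊕1⊕1⊕0⊕1⊕0⊕1⊕0 = 1
Parity bit = 1 (so all 19 bits XOR to 0).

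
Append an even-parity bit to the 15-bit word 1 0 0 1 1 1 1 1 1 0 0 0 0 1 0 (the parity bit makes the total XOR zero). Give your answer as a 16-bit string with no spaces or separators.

XOR of the 15 data bits: 1⊕0⊕0⊕1⊕1⊕1⊕1⊕1⊕1⊕0⊕0⊕0⊕0⊕1⊕0 = 0
Parity bit = 0 (so all 16 bits XOR to 0).

1001111110000100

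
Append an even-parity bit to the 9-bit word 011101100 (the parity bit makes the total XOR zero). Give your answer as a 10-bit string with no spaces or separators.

XOR of the 9 data bits: 0⊕1⊕1⊕1⊕0⊕1⊕1⊕0⊕0 = 1
Parity bit = 1 (so all 10 bits XOR to 0).

0111011001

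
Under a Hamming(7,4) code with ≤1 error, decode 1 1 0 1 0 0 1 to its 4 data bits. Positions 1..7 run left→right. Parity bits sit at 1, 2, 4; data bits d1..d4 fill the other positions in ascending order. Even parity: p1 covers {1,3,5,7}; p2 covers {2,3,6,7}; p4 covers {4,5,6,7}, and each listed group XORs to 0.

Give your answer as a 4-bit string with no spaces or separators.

0001

s1 (pos 1,3,5,7): 1⊕0⊕0⊕1 = 0
s2 (pos 2,3,6,7): 1⊕0⊕0⊕1 = 0
s4 (pos 4,5,6,7): 1⊕0⊕0⊕1 = 0
Syndrome s4…s1 = 000 → no error.
Read data bits from positions 3,5,6,7: 0001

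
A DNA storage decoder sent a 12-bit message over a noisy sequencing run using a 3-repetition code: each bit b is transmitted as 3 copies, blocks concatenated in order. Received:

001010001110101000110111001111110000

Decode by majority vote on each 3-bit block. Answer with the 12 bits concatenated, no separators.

Block 1 (001): 1 one → 0
Block 2 (010): 1 one → 0
Block 3 (001): 1 one → 0
Block 4 (110): 2 ones → 1
Block 5 (101): 2 ones → 1
Block 6 (000): 0 ones → 0
Block 7 (110): 2 ones → 1
Block 8 (111): 3 ones → 1
Block 9 (001): 1 one → 0
Block 10 (111): 3 ones → 1
Block 11 (110): 2 ones → 1
Block 12 (000): 0 ones → 0

000110110110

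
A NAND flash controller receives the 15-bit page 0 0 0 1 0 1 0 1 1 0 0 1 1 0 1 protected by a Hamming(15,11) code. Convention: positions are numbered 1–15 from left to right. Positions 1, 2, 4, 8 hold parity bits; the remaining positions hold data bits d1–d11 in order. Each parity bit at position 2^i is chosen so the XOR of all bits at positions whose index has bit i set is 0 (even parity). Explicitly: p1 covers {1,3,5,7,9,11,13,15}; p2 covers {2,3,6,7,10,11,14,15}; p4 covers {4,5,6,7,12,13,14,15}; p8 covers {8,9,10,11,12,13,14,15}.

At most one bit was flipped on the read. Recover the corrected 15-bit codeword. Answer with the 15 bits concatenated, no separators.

s1 (pos 1,3,5,7,9,11,13,15): 0⊕0⊕0⊕0⊕1⊕0⊕1⊕1 = 1
s2 (pos 2,3,6,7,10,11,14,15): 0⊕0⊕1⊕0⊕0⊕0⊕0⊕1 = 0
s4 (pos 4,5,6,7,12,13,14,15): 1⊕0⊕1⊕0⊕1⊕1⊕0⊕1 = 1
s8 (pos 8,9,10,11,12,13,14,15): 1⊕1⊕0⊕0⊕1⊕1⊕0⊕1 = 1
Syndrome s8…s1 = 1101 → error at position 13.
Flip position 13: 000101011001101 → 000101011001001

000101011001001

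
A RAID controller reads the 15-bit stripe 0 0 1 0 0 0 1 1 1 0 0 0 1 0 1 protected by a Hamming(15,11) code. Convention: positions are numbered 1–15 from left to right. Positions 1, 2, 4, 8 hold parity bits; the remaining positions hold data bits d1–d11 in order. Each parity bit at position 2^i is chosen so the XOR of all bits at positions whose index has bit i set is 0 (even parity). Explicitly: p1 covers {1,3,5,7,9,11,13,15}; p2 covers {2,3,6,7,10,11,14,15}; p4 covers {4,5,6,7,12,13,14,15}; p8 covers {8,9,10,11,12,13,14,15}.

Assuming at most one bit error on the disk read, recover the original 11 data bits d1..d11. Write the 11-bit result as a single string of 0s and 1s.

s1 (pos 1,3,5,7,9,11,13,15): 0⊕1⊕0⊕1⊕1⊕0⊕1⊕1 = 1
s2 (pos 2,3,6,7,10,11,14,15): 0⊕1⊕0⊕1⊕0⊕0⊕0⊕1 = 1
s4 (pos 4,5,6,7,12,13,14,15): 0⊕0⊕0⊕1⊕0⊕1⊕0⊕1 = 1
s8 (pos 8,9,10,11,12,13,14,15): 1⊕1⊕0⊕0⊕0⊕1⊕0⊕1 = 0
Syndrome s8…s1 = 0111 → error at position 7.
Flip position 7: 001000111000101 → 001000011000101
Read data bits from positions 3,5,6,7,9,10,11,12,13,14,15: 10001000101

10001000101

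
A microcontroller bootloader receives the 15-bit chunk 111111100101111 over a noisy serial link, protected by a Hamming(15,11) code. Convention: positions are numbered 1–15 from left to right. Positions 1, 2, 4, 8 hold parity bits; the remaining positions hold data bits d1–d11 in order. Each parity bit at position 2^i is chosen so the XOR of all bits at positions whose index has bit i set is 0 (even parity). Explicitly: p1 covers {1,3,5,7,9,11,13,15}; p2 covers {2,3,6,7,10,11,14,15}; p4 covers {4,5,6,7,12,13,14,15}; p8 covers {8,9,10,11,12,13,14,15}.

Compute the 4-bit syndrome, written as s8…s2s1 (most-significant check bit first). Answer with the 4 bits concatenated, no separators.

1010

s1 (pos 1,3,5,7,9,11,13,15): 1⊕1⊕1⊕1⊕0⊕0⊕1⊕1 = 0
s2 (pos 2,3,6,7,10,11,14,15): 1⊕1⊕1⊕1⊕1⊕0⊕1⊕1 = 1
s4 (pos 4,5,6,7,12,13,14,15): 1⊕1⊕1⊕1⊕1⊕1⊕1⊕1 = 0
s8 (pos 8,9,10,11,12,13,14,15): 0⊕0⊕1⊕0⊕1⊕1⊕1⊕1 = 1
Syndrome s8…s1 = 1010 → error at position 10.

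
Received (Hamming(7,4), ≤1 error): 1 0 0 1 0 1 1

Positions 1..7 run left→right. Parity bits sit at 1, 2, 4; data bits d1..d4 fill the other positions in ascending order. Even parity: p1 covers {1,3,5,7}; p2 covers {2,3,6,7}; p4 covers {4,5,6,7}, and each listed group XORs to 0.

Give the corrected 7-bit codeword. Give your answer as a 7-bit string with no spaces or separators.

s1 (pos 1,3,5,7): 1⊕0⊕0⊕1 = 0
s2 (pos 2,3,6,7): 0⊕0⊕1⊕1 = 0
s4 (pos 4,5,6,7): 1⊕0⊕1⊕1 = 1
Syndrome s4…s1 = 100 → error at position 4.
Flip position 4: 1001011 → 1000011

1000011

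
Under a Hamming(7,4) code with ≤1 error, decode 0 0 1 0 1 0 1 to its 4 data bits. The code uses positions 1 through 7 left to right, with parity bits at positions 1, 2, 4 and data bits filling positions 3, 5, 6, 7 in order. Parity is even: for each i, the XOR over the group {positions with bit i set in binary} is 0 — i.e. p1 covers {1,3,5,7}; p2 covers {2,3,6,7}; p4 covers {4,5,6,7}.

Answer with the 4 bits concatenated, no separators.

s1 (pos 1,3,5,7): 0⊕1⊕1⊕1 = 1
s2 (pos 2,3,6,7): 0⊕1⊕0⊕1 = 0
s4 (pos 4,5,6,7): 0⊕1⊕0⊕1 = 0
Syndrome s4…s1 = 001 → error at position 1.
Flip position 1: 0010101 → 1010101
Read data bits from positions 3,5,6,7: 1101

1101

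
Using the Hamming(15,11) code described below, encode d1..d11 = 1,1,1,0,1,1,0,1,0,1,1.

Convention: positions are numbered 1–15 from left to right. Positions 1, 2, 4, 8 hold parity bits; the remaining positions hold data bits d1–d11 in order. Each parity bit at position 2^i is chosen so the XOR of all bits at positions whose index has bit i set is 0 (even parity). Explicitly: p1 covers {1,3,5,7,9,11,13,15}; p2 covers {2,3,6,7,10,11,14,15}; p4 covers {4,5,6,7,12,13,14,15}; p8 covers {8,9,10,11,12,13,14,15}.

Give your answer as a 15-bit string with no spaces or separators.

011111011101011

Place data at non-parity positions: p1 p2 1 p4 1 1 0 p8 1 1 0 1 0 1 1
p1 (pos 1,3,5,7,9,11,13,15): XOR of data positions = 1⊕1⊕0⊕1⊕0⊕0⊕1 = 0
p2 (pos 2,3,6,7,10,11,14,15): XOR of data positions = 1⊕1⊕0⊕1⊕0⊕1⊕1 = 1
p4 (pos 4,5,6,7,12,13,14,15): XOR of data positions = 1⊕1⊕0⊕1⊕0⊕1⊕1 = 1
p8 (pos 8,9,10,11,12,13,14,15): XOR of data positions = 1⊕1⊕0⊕1⊕0⊕1⊕1 = 1
Codeword: 011111011101011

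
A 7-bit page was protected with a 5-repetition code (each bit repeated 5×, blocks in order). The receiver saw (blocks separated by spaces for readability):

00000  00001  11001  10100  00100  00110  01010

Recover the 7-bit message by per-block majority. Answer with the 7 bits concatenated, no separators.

0010000

Block 1 (00000): 0 ones → 0
Block 2 (00001): 1 one → 0
Block 3 (11001): 3 ones → 1
Block 4 (10100): 2 ones → 0
Block 5 (00100): 1 one → 0
Block 6 (00110): 2 ones → 0
Block 7 (01010): 2 ones → 0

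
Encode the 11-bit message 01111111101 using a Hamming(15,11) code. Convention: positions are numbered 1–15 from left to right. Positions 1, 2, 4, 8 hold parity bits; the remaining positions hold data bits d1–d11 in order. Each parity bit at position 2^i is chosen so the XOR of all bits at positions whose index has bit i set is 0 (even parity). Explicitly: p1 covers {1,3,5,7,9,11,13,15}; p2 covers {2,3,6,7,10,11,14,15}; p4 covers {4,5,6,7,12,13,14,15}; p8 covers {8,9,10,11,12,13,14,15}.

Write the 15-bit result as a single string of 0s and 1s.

010011101111101

Place data at non-parity positions: p1 p2 0 p4 1 1 1 p8 1 1 1 1 1 0 1
p1 (pos 1,3,5,7,9,11,13,15): XOR of data positions = 0⊕1⊕1⊕1⊕1⊕1⊕1 = 0
p2 (pos 2,3,6,7,10,11,14,15): XOR of data positions = 0⊕1⊕1⊕1⊕1⊕0⊕1 = 1
p4 (pos 4,5,6,7,12,13,14,15): XOR of data positions = 1⊕1⊕1⊕1⊕1⊕0⊕1 = 0
p8 (pos 8,9,10,11,12,13,14,15): XOR of data positions = 1⊕1⊕1⊕1⊕1⊕0⊕1 = 0
Codeword: 010011101111101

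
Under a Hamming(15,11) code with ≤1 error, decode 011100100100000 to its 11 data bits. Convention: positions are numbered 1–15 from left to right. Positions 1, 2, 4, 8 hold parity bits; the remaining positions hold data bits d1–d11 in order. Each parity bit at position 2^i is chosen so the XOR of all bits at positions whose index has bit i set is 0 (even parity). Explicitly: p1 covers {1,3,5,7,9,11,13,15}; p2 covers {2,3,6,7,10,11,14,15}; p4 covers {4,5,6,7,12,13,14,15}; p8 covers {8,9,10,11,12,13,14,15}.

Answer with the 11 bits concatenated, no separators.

10010100000

s1 (pos 1,3,5,7,9,11,13,15): 0⊕1⊕0⊕1⊕0⊕0⊕0⊕0 = 0
s2 (pos 2,3,6,7,10,11,14,15): 1⊕1⊕0⊕1⊕1⊕0⊕0⊕0 = 0
s4 (pos 4,5,6,7,12,13,14,15): 1⊕0⊕0⊕1⊕0⊕0⊕0⊕0 = 0
s8 (pos 8,9,10,11,12,13,14,15): 0⊕0⊕1⊕0⊕0⊕0⊕0⊕0 = 1
Syndrome s8…s1 = 1000 → error at position 8.
Flip position 8: 011100100100000 → 011100110100000
Read data bits from positions 3,5,6,7,9,10,11,12,13,14,15: 10010100000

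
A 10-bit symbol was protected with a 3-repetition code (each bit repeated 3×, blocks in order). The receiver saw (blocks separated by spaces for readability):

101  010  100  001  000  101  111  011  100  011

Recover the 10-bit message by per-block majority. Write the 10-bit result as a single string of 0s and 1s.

1000011101

Block 1 (101): 2 ones → 1
Block 2 (010): 1 one → 0
Block 3 (100): 1 one → 0
Block 4 (001): 1 one → 0
Block 5 (000): 0 ones → 0
Block 6 (101): 2 ones → 1
Block 7 (111): 3 ones → 1
Block 8 (011): 2 ones → 1
Block 9 (100): 1 one → 0
Block 10 (011): 2 ones → 1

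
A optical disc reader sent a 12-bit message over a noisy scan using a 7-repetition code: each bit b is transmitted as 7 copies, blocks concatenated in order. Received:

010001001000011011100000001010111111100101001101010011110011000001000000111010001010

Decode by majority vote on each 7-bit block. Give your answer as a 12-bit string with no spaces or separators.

Block 1 (0100010): 2 ones → 0
Block 2 (0100001): 2 ones → 0
Block 3 (1011100): 4 ones → 1
Block 4 (0000010): 1 one → 0
Block 5 (1011111): 6 ones → 1
Block 6 (1100101): 4 ones → 1
Block 7 (0011010): 3 ones → 0
Block 8 (1001111): 5 ones → 1
Block 9 (0011000): 2 ones → 0
Block 10 (0010000): 1 one → 0
Block 11 (0011101): 4 ones → 1
Block 12 (0001010): 2 ones → 0

001011010010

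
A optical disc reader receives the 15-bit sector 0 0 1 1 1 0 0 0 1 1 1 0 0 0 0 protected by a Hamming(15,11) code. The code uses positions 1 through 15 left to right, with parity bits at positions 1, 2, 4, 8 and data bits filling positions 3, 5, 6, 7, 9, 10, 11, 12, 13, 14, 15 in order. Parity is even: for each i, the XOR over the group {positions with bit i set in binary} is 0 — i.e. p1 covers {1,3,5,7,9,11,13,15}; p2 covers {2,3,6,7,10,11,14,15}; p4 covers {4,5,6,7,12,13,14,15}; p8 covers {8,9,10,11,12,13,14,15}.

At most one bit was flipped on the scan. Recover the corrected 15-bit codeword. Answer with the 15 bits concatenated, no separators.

s1 (pos 1,3,5,7,9,11,13,15): 0⊕1⊕1⊕0⊕1⊕1⊕0⊕0 = 0
s2 (pos 2,3,6,7,10,11,14,15): 0⊕1⊕0⊕0⊕1⊕1⊕0⊕0 = 1
s4 (pos 4,5,6,7,12,13,14,15): 1⊕1⊕0⊕0⊕0⊕0⊕0⊕0 = 0
s8 (pos 8,9,10,11,12,13,14,15): 0⊕1⊕1⊕1⊕0⊕0⊕0⊕0 = 1
Syndrome s8…s1 = 1010 → error at position 10.
Flip position 10: 001110001110000 → 001110001010000

001110001010000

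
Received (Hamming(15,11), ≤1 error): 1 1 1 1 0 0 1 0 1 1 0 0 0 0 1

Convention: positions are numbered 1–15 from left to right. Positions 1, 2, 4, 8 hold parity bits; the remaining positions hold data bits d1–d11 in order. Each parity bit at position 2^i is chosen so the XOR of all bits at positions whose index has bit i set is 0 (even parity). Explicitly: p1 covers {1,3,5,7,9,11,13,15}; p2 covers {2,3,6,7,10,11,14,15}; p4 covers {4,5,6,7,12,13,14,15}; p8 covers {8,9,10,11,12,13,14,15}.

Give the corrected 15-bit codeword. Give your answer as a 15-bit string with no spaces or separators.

111100101100000

s1 (pos 1,3,5,7,9,11,13,15): 1⊕1⊕0⊕1⊕1⊕0⊕0⊕1 = 1
s2 (pos 2,3,6,7,10,11,14,15): 1⊕1⊕0⊕1⊕1⊕0⊕0⊕1 = 1
s4 (pos 4,5,6,7,12,13,14,15): 1⊕0⊕0⊕1⊕0⊕0⊕0⊕1 = 1
s8 (pos 8,9,10,11,12,13,14,15): 0⊕1⊕1⊕0⊕0⊕0⊕0⊕1 = 1
Syndrome s8…s1 = 1111 → error at position 15.
Flip position 15: 111100101100001 → 111100101100000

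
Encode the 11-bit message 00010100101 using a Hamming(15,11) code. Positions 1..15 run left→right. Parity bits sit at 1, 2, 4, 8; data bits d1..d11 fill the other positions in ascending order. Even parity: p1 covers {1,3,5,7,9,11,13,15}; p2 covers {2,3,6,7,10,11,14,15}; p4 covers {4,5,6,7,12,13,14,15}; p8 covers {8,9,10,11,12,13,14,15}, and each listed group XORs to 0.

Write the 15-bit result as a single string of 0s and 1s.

110100110100101

Place data at non-parity positions: p1 p2 0 p4 0 0 1 p8 0 1 0 0 1 0 1
p1 (pos 1,3,5,7,9,11,13,15): XOR of data positions = 0⊕0⊕1⊕0⊕0⊕1⊕1 = 1
p2 (pos 2,3,6,7,10,11,14,15): XOR of data positions = 0⊕0⊕1⊕1⊕0⊕0⊕1 = 1
p4 (pos 4,5,6,7,12,13,14,15): XOR of data positions = 0⊕0⊕1⊕0⊕1⊕0⊕1 = 1
p8 (pos 8,9,10,11,12,13,14,15): XOR of data positions = 0⊕1⊕0⊕0⊕1⊕0⊕1 = 1
Codeword: 110100110100101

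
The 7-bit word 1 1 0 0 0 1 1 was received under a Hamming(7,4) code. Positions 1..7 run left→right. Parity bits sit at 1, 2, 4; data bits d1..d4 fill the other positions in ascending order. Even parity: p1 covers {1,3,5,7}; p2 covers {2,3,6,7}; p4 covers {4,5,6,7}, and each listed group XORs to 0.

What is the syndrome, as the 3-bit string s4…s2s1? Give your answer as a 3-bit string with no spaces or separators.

s1 (pos 1,3,5,7): 1⊕0⊕0⊕1 = 0
s2 (pos 2,3,6,7): 1⊕0⊕1⊕1 = 1
s4 (pos 4,5,6,7): 0⊕0⊕1⊕1 = 0
Syndrome s4…s1 = 010 → error at position 2.

010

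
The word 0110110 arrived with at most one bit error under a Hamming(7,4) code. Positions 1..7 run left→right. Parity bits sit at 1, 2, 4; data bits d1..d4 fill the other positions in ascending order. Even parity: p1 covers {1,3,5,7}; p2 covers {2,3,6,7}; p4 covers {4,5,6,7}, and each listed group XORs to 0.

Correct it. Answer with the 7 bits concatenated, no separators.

0010110

s1 (pos 1,3,5,7): 0⊕1⊕1⊕0 = 0
s2 (pos 2,3,6,7): 1⊕1⊕1⊕0 = 1
s4 (pos 4,5,6,7): 0⊕1⊕1⊕0 = 0
Syndrome s4…s1 = 010 → error at position 2.
Flip position 2: 0110110 → 0010110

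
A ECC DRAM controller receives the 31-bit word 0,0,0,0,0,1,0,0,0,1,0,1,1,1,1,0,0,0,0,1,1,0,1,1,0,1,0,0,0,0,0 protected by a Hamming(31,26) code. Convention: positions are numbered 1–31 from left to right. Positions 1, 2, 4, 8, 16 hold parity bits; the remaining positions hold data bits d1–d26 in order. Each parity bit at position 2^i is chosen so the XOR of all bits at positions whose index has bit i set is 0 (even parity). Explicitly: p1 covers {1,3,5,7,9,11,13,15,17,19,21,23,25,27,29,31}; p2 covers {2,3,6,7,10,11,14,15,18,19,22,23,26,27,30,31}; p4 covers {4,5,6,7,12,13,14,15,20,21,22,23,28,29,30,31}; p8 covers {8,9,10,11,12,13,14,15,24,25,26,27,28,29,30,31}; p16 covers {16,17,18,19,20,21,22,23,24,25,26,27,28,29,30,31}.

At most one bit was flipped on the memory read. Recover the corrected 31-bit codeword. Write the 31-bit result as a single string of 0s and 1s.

0000010001011110000110100100000

s1 (pos 1,3,5,7,9,11,13,15,17,19,21,23,25,27,29,31): 0⊕0⊕0⊕0⊕0⊕0⊕1⊕1⊕0⊕0⊕1⊕1⊕0⊕0⊕0⊕0 = 0
s2 (pos 2,3,6,7,10,11,14,15,18,19,22,23,26,27,30,31): 0⊕0⊕1⊕0⊕1⊕0⊕1⊕1⊕0⊕0⊕0⊕1⊕1⊕0⊕0⊕0 = 0
s4 (pos 4,5,6,7,12,13,14,15,20,21,22,23,28,29,30,31): 0⊕0⊕1⊕0⊕1⊕1⊕1⊕1⊕1⊕1⊕0⊕1⊕0⊕0⊕0⊕0 = 0
s8 (pos 8,9,10,11,12,13,14,15,24,25,26,27,28,29,30,31): 0⊕0⊕1⊕0⊕1⊕1⊕1⊕1⊕1⊕0⊕1⊕0⊕0⊕0⊕0⊕0 = 1
s16 (pos 16,17,18,19,20,21,22,23,24,25,26,27,28,29,30,31): 0⊕0⊕0⊕0⊕1⊕1⊕0⊕1⊕1⊕0⊕1⊕0⊕0⊕0⊕0⊕0 = 1
Syndrome s16…s1 = 11000 → error at position 24.
Flip position 24: 0000010001011110000110110100000 → 0000010001011110000110100100000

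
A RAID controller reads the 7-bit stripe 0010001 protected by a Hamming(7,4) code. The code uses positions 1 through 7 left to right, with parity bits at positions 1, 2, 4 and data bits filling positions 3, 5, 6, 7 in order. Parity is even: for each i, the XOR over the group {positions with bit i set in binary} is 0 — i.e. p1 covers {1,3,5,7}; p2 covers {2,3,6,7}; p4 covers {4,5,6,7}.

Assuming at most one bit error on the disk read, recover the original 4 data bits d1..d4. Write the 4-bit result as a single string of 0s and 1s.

s1 (pos 1,3,5,7): 0⊕1⊕0⊕1 = 0
s2 (pos 2,3,6,7): 0⊕1⊕0⊕1 = 0
s4 (pos 4,5,6,7): 0⊕0⊕0⊕1 = 1
Syndrome s4…s1 = 100 → error at position 4.
Flip position 4: 0010001 → 0011001
Read data bits from positions 3,5,6,7: 1001

1001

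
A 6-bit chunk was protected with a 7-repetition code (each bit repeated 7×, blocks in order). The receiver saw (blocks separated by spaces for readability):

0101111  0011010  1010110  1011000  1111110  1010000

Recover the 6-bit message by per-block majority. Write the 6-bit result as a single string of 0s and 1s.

Block 1 (0101111): 5 ones → 1
Block 2 (0011010): 3 ones → 0
Block 3 (1010110): 4 ones → 1
Block 4 (1011000): 3 ones → 0
Block 5 (1111110): 6 ones → 1
Block 6 (1010000): 2 ones → 0

101010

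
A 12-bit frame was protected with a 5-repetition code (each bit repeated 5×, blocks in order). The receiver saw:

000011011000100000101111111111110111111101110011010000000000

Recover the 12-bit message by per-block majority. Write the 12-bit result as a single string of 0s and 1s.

010011111100

Block 1 (00001): 1 one → 0
Block 2 (10110): 3 ones → 1
Block 3 (00100): 1 one → 0
Block 4 (00010): 1 one → 0
Block 5 (11111): 5 ones → 1
Block 6 (11111): 5 ones → 1
Block 7 (11011): 4 ones → 1
Block 8 (11111): 5 ones → 1
Block 9 (01110): 3 ones → 1
Block 10 (01101): 3 ones → 1
Block 11 (00000): 0 ones → 0
Block 12 (00000): 0 ones → 0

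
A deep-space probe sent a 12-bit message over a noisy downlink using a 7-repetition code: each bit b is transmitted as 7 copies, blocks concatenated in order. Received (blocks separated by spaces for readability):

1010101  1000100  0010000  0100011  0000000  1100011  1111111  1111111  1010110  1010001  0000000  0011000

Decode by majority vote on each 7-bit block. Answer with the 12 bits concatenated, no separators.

100001111000

Block 1 (1010101): 4 ones → 1
Block 2 (1000100): 2 ones → 0
Block 3 (0010000): 1 one → 0
Block 4 (0100011): 3 ones → 0
Block 5 (0000000): 0 ones → 0
Block 6 (1100011): 4 ones → 1
Block 7 (1111111): 7 ones → 1
Block 8 (1111111): 7 ones → 1
Block 9 (1010110): 4 ones → 1
Block 10 (1010001): 3 ones → 0
Block 11 (0000000): 0 ones → 0
Block 12 (0011000): 2 ones → 0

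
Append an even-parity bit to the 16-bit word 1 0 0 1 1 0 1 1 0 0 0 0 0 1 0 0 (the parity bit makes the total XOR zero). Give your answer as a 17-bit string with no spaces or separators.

XOR of the 16 data bits: 1⊕0⊕0⊕1⊕1⊕0⊕1⊕1⊕0⊕0⊕0⊕0⊕0⊕1⊕0⊕0 = 0
Parity bit = 0 (so all 17 bits XOR to 0).

10011011000001000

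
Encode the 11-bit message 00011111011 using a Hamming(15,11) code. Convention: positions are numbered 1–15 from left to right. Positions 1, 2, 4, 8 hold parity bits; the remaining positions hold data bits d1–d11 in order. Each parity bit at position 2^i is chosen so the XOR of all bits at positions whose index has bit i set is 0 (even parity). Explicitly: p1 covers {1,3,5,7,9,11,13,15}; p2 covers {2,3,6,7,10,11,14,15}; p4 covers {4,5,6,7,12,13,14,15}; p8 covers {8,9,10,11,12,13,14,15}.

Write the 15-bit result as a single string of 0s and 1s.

010000101111011

Place data at non-parity positions: p1 p2 0 p4 0 0 1 p8 1 1 1 1 0 1 1
p1 (pos 1,3,5,7,9,11,13,15): XOR of data positions = 0⊕0⊕1⊕1⊕1⊕0⊕1 = 0
p2 (pos 2,3,6,7,10,11,14,15): XOR of data positions = 0⊕0⊕1⊕1⊕1⊕1⊕1 = 1
p4 (pos 4,5,6,7,12,13,14,15): XOR of data positions = 0⊕0⊕1⊕1⊕0⊕1⊕1 = 0
p8 (pos 8,9,10,11,12,13,14,15): XOR of data positions = 1⊕1⊕1⊕1⊕0⊕1⊕1 = 0
Codeword: 010000101111011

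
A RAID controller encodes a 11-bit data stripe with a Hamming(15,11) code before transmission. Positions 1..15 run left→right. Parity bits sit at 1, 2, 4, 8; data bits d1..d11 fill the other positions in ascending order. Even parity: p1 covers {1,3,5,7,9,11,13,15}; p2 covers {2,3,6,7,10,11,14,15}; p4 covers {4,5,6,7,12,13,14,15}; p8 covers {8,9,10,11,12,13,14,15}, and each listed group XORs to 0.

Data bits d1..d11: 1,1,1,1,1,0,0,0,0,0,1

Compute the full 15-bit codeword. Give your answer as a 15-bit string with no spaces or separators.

101011101000001

Place data at non-parity positions: p1 p2 1 p4 1 1 1 p8 1 0 0 0 0 0 1
p1 (pos 1,3,5,7,9,11,13,15): XOR of data positions = 1⊕1⊕1⊕1⊕0⊕0⊕1 = 1
p2 (pos 2,3,6,7,10,11,14,15): XOR of data positions = 1⊕1⊕1⊕0⊕0⊕0⊕1 = 0
p4 (pos 4,5,6,7,12,13,14,15): XOR of data positions = 1⊕1⊕1⊕0⊕0⊕0⊕1 = 0
p8 (pos 8,9,10,11,12,13,14,15): XOR of data positions = 1⊕0⊕0⊕0⊕0⊕0⊕1 = 0
Codeword: 101011101000001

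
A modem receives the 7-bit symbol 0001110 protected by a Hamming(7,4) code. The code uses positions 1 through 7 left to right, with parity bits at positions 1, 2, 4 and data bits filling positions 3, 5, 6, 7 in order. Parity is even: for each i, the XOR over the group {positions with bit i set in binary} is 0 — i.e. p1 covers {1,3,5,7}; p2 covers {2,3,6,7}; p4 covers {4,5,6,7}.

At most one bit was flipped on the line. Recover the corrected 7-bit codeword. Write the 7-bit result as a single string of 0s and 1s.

s1 (pos 1,3,5,7): 0⊕0⊕1⊕0 = 1
s2 (pos 2,3,6,7): 0⊕0⊕1⊕0 = 1
s4 (pos 4,5,6,7): 1⊕1⊕1⊕0 = 1
Syndrome s4…s1 = 111 → error at position 7.
Flip position 7: 0001110 → 0001111

0001111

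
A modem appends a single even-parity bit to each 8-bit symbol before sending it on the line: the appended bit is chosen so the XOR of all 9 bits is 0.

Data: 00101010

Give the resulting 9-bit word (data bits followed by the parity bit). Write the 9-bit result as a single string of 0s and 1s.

001010101

XOR of the 8 data bits: 0⊕0⊕1⊕0⊕1⊕0⊕1⊕0 = 1
Parity bit = 1 (so all 9 bits XOR to 0).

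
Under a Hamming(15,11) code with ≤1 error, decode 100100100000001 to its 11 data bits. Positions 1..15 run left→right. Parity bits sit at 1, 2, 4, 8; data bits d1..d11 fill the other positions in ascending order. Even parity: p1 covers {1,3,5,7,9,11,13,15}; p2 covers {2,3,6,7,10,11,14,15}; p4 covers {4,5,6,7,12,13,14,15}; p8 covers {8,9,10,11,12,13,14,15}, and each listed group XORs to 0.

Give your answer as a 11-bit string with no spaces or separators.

s1 (pos 1,3,5,7,9,11,13,15): 1⊕0⊕0⊕1⊕0⊕0⊕0⊕1 = 1
s2 (pos 2,3,6,7,10,11,14,15): 0⊕0⊕0⊕1⊕0⊕0⊕0⊕1 = 0
s4 (pos 4,5,6,7,12,13,14,15): 1⊕0⊕0⊕1⊕0⊕0⊕0⊕1 = 1
s8 (pos 8,9,10,11,12,13,14,15): 0⊕0⊕0⊕0⊕0⊕0⊕0⊕1 = 1
Syndrome s8…s1 = 1101 → error at position 13.
Flip position 13: 100100100000001 → 100100100000101
Read data bits from positions 3,5,6,7,9,10,11,12,13,14,15: 00010000101

00010000101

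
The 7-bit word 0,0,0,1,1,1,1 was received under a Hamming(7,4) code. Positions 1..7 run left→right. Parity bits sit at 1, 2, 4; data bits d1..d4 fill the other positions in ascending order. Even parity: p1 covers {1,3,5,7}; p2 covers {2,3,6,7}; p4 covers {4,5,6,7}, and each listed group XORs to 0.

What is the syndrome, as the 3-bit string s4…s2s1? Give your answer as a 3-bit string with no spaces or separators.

000

s1 (pos 1,3,5,7): 0⊕0⊕1⊕1 = 0
s2 (pos 2,3,6,7): 0⊕0⊕1⊕1 = 0
s4 (pos 4,5,6,7): 1⊕1⊕1⊕1 = 0
Syndrome s4…s1 = 000 → no error.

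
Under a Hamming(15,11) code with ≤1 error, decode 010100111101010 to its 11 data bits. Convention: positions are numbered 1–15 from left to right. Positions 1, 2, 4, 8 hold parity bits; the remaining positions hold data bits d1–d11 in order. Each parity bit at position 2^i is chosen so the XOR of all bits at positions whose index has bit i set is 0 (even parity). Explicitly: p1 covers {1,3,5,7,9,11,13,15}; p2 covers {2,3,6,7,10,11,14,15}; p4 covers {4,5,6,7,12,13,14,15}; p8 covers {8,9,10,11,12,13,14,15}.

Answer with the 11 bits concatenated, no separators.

00011101010

s1 (pos 1,3,5,7,9,11,13,15): 0⊕0⊕0⊕1⊕1⊕0⊕0⊕0 = 0
s2 (pos 2,3,6,7,10,11,14,15): 1⊕0⊕0⊕1⊕1⊕0⊕1⊕0 = 0
s4 (pos 4,5,6,7,12,13,14,15): 1⊕0⊕0⊕1⊕1⊕0⊕1⊕0 = 0
s8 (pos 8,9,10,11,12,13,14,15): 1⊕1⊕1⊕0⊕1⊕0⊕1⊕0 = 1
Syndrome s8…s1 = 1000 → error at position 8.
Flip position 8: 010100111101010 → 010100101101010
Read data bits from positions 3,5,6,7,9,10,11,12,13,14,15: 00011101010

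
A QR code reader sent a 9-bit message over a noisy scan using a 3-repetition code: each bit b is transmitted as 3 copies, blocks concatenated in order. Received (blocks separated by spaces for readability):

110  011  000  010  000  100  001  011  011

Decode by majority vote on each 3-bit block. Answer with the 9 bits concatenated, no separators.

110000011

Block 1 (110): 2 ones → 1
Block 2 (011): 2 ones → 1
Block 3 (000): 0 ones → 0
Block 4 (010): 1 one → 0
Block 5 (000): 0 ones → 0
Block 6 (100): 1 one → 0
Block 7 (001): 1 one → 0
Block 8 (011): 2 ones → 1
Block 9 (011): 2 ones → 1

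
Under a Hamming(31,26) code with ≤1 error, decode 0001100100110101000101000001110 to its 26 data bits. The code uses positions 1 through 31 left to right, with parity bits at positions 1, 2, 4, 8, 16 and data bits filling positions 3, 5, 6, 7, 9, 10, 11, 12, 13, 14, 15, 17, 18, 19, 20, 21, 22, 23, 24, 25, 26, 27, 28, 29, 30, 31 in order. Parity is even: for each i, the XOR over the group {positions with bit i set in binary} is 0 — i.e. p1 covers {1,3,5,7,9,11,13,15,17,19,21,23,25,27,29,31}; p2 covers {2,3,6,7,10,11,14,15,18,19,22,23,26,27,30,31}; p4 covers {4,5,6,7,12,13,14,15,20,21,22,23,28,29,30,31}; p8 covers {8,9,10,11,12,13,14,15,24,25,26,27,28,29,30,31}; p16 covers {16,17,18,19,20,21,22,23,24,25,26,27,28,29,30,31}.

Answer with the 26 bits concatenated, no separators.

s1 (pos 1,3,5,7,9,11,13,15,17,19,21,23,25,27,29,31): 0⊕0⊕1⊕0⊕0⊕1⊕0⊕0⊕0⊕0⊕0⊕0⊕0⊕0⊕1⊕0 = 1
s2 (pos 2,3,6,7,10,11,14,15,18,19,22,23,26,27,30,31): 0⊕0⊕0⊕0⊕0⊕1⊕1⊕0⊕0⊕0⊕1⊕0⊕0⊕0⊕1⊕0 = 0
s4 (pos 4,5,6,7,12,13,14,15,20,21,22,23,28,29,30,31): 1⊕1⊕0⊕0⊕1⊕0⊕1⊕0⊕1⊕0⊕1⊕0⊕1⊕1⊕1⊕0 = 1
s8 (pos 8,9,10,11,12,13,14,15,24,25,26,27,28,29,30,31): 1⊕0⊕0⊕1⊕1⊕0⊕1⊕0⊕0⊕0⊕0⊕0⊕1⊕1⊕1⊕0 = 1
s16 (pos 16,17,18,19,20,21,22,23,24,25,26,27,28,29,30,31): 1⊕0⊕0⊕0⊕1⊕0⊕1⊕0⊕0⊕0⊕0⊕0⊕1⊕1⊕1⊕0 = 0
Syndrome s16…s1 = 01101 → error at position 13.
Flip position 13: 0001100100110101000101000001110 → 0001100100111101000101000001110
Read data bits from positions 3,5,6,7,9,10,11,12,13,14,15,17,18,19,20,21,22,23,24,25,26,27,28,29,30,31: 01000011110000101000001110

01000011110000101000001110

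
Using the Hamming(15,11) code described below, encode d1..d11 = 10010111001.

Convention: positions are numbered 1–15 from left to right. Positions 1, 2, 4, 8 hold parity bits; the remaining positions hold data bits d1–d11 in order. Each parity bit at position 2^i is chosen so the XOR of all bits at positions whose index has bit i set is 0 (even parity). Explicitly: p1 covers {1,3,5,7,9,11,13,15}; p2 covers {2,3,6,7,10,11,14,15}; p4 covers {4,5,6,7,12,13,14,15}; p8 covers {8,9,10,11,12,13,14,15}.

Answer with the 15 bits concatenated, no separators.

011100100111001

Place data at non-parity positions: p1 p2 1 p4 0 0 1 p8 0 1 1 1 0 0 1
p1 (pos 1,3,5,7,9,11,13,15): XOR of data positions = 1⊕0⊕1⊕0⊕1⊕0⊕1 = 0
p2 (pos 2,3,6,7,10,11,14,15): XOR of data positions = 1⊕0⊕1⊕1⊕1⊕0⊕1 = 1
p4 (pos 4,5,6,7,12,13,14,15): XOR of data positions = 0⊕0⊕1⊕1⊕0⊕0⊕1 = 1
p8 (pos 8,9,10,11,12,13,14,15): XOR of data positions = 0⊕1⊕1⊕1⊕0⊕0⊕1 = 0
Codeword: 011100100111001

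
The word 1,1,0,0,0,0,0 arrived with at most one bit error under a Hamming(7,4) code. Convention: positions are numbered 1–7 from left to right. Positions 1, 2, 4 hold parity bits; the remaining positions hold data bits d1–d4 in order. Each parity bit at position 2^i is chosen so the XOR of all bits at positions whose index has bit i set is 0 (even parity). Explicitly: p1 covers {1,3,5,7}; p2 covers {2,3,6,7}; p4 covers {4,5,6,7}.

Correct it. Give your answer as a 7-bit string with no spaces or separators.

s1 (pos 1,3,5,7): 1⊕0⊕0⊕0 = 1
s2 (pos 2,3,6,7): 1⊕0⊕0⊕0 = 1
s4 (pos 4,5,6,7): 0⊕0⊕0⊕0 = 0
Syndrome s4…s1 = 011 → error at position 3.
Flip position 3: 1100000 → 1110000

1110000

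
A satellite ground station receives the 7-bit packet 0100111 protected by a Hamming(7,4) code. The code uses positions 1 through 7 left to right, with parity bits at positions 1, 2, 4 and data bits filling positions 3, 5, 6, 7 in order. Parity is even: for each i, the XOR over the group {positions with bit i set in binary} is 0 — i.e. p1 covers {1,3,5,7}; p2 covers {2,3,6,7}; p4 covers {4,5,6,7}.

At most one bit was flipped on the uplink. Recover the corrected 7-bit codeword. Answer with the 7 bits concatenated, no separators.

s1 (pos 1,3,5,7): 0⊕0⊕1⊕1 = 0
s2 (pos 2,3,6,7): 1⊕0⊕1⊕1 = 1
s4 (pos 4,5,6,7): 0⊕1⊕1⊕1 = 1
Syndrome s4…s1 = 110 → error at position 6.
Flip position 6: 0100111 → 0100101

0100101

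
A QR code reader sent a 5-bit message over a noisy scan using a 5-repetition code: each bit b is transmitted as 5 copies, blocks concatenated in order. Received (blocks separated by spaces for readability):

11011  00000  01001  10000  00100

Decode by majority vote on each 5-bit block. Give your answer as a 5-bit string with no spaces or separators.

10000

Block 1 (11011): 4 ones → 1
Block 2 (00000): 0 ones → 0
Block 3 (01001): 2 ones → 0
Block 4 (10000): 1 one → 0
Block 5 (00100): 1 one → 0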